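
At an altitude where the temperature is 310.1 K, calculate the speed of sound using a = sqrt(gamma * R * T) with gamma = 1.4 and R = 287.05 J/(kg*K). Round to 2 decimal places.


Step 1: gamma * R * T = 1.4 * 287.05 * 310.1 = 124619.887
Step 2: a = sqrt(124619.887) = 353.02 m/s

353.02


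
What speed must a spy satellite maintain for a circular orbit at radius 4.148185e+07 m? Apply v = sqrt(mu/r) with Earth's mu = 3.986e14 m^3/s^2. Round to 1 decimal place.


Step 1: mu / r = 3.986e14 / 4.148185e+07 = 9609021.777
Step 2: v = sqrt(9609021.777) = 3099.8 m/s

3099.8


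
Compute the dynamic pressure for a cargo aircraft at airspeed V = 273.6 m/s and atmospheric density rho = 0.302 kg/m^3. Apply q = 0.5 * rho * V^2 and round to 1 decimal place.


Step 1: V^2 = 273.6^2 = 74856.96
Step 2: q = 0.5 * 0.302 * 74856.96
Step 3: q = 11303.4 Pa

11303.4


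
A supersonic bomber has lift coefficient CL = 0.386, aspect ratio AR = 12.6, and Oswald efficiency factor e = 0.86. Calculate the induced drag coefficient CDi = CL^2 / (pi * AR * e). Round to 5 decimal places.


Step 1: CL^2 = 0.386^2 = 0.148996
Step 2: pi * AR * e = 3.14159 * 12.6 * 0.86 = 34.042298
Step 3: CDi = 0.148996 / 34.042298 = 0.00438

0.00438


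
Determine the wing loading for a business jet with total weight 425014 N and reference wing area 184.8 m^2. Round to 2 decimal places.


Step 1: Wing loading = W / S = 425014 / 184.8
Step 2: Wing loading = 2299.86 N/m^2

2299.86


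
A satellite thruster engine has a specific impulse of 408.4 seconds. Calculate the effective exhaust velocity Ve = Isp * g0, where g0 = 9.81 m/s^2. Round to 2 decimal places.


Step 1: Ve = Isp * g0 = 408.4 * 9.81
Step 2: Ve = 4006.40 m/s

4006.40


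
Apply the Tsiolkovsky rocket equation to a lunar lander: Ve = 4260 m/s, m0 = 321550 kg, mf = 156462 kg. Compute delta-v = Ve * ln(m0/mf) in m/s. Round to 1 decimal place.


Step 1: Mass ratio m0/mf = 321550 / 156462 = 2.055132
Step 2: ln(2.055132) = 0.72034
Step 3: delta-v = 4260 * 0.72034 = 3068.6 m/s

3068.6


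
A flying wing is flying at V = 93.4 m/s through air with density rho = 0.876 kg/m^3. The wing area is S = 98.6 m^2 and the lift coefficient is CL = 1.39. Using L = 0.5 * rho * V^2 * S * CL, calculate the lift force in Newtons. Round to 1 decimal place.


Step 1: Calculate dynamic pressure q = 0.5 * 0.876 * 93.4^2 = 0.5 * 0.876 * 8723.56 = 3820.9193 Pa
Step 2: Multiply by wing area and lift coefficient: L = 3820.9193 * 98.6 * 1.39
Step 3: L = 376742.641 * 1.39 = 523672.3 N

523672.3


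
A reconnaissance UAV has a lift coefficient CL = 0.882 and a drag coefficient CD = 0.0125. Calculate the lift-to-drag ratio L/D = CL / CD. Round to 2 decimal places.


Step 1: L/D = CL / CD = 0.882 / 0.0125
Step 2: L/D = 70.56

70.56


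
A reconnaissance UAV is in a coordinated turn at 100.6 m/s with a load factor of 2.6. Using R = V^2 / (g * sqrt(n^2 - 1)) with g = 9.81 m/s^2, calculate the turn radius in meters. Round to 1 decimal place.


Step 1: V^2 = 100.6^2 = 10120.36
Step 2: n^2 - 1 = 2.6^2 - 1 = 5.76
Step 3: sqrt(5.76) = 2.4
Step 4: R = 10120.36 / (9.81 * 2.4) = 429.8 m

429.8


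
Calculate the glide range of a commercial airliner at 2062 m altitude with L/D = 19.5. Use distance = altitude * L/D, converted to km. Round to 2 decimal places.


Step 1: Glide distance = altitude * L/D = 2062 * 19.5 = 40209.0 m
Step 2: Convert to km: 40209.0 / 1000 = 40.21 km

40.21


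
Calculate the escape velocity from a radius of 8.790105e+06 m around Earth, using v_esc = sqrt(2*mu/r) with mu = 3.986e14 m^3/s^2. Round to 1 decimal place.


Step 1: 2*mu/r = 2 * 3.986e14 / 8.790105e+06 = 90692887.0588
Step 2: v_esc = sqrt(90692887.0588) = 9523.3 m/s

9523.3


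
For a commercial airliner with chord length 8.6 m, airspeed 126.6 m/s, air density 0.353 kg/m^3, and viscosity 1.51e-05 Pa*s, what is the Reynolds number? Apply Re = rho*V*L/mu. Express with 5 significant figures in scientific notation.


Step 1: Numerator = rho * V * L = 0.353 * 126.6 * 8.6 = 384.33228
Step 2: Re = 384.33228 / 1.51e-05
Step 3: Re = 2.5452e+07

2.5452e+07


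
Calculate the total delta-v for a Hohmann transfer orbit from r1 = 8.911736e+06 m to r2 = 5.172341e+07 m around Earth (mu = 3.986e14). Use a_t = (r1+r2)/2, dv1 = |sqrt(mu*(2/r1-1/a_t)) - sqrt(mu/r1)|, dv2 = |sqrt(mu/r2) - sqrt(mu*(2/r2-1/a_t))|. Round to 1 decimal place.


Step 1: Transfer semi-major axis a_t = (8.911736e+06 + 5.172341e+07) / 2 = 3.031757e+07 m
Step 2: v1 (circular at r1) = sqrt(mu/r1) = 6687.86 m/s
Step 3: v_t1 = sqrt(mu*(2/r1 - 1/a_t)) = 8735.42 m/s
Step 4: dv1 = |8735.42 - 6687.86| = 2047.56 m/s
Step 5: v2 (circular at r2) = 2776.04 m/s, v_t2 = 1505.08 m/s
Step 6: dv2 = |2776.04 - 1505.08| = 1270.96 m/s
Step 7: Total delta-v = 2047.56 + 1270.96 = 3318.5 m/s

3318.5


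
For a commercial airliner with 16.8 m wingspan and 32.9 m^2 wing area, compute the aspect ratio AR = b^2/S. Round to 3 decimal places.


Step 1: b^2 = 16.8^2 = 282.24
Step 2: AR = 282.24 / 32.9 = 8.579

8.579


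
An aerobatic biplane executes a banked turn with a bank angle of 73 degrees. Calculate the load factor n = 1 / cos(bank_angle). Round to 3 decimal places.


Step 1: Convert 73 degrees to radians = 1.27409
Step 2: cos(73 deg) = 0.292372
Step 3: n = 1 / 0.292372 = 3.420

3.420


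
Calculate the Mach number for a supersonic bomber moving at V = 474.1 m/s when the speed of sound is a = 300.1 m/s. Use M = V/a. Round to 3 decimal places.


Step 1: M = V / a = 474.1 / 300.1
Step 2: M = 1.580

1.580


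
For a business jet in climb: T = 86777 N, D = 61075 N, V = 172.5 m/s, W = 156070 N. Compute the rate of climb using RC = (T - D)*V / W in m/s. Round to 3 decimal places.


Step 1: Excess thrust = T - D = 86777 - 61075 = 25702 N
Step 2: Excess power = 25702 * 172.5 = 4433595.0 W
Step 3: RC = 4433595.0 / 156070 = 28.408 m/s

28.408


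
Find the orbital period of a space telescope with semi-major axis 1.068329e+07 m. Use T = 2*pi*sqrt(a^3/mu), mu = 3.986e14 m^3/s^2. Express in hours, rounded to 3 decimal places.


Step 1: a^3 / mu = 1.219313e+21 / 3.986e14 = 3.058988e+06
Step 2: sqrt(3.058988e+06) = 1748.9963 s
Step 3: T = 2*pi * 1748.9963 = 10989.27 s
Step 4: T in hours = 10989.27 / 3600 = 3.053 hours

3.053


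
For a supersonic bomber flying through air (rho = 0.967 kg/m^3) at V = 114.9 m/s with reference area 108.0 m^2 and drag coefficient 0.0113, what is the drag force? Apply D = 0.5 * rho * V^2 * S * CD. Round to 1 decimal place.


Step 1: Dynamic pressure q = 0.5 * 0.967 * 114.9^2 = 6383.1718 Pa
Step 2: Drag D = q * S * CD = 6383.1718 * 108.0 * 0.0113
Step 3: D = 7790.0 N

7790.0


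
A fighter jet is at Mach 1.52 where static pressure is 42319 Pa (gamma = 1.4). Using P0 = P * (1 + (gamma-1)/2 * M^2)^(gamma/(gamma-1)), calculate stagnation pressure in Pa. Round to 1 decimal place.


Step 1: (gamma-1)/2 * M^2 = 0.2 * 2.3104 = 0.46208
Step 2: 1 + 0.46208 = 1.46208
Step 3: Exponent gamma/(gamma-1) = 3.5
Step 4: P0 = 42319 * 1.46208^3.5 = 159931.6 Pa

159931.6


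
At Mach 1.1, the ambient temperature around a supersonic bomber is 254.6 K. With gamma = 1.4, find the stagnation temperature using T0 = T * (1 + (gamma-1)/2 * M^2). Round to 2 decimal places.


Step 1: (gamma-1)/2 = 0.2
Step 2: M^2 = 1.21
Step 3: 1 + 0.2 * 1.21 = 1.242
Step 4: T0 = 254.6 * 1.242 = 316.21 K

316.21


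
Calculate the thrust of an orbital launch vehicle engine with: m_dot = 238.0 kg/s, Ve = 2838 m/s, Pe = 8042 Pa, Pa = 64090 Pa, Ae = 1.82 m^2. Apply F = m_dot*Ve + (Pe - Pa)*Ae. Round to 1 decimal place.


Step 1: Momentum thrust = m_dot * Ve = 238.0 * 2838 = 675444.0 N
Step 2: Pressure thrust = (Pe - Pa) * Ae = (8042 - 64090) * 1.82 = -102007.36 N
Step 3: Total thrust F = 675444.0 + -102007.36 = 573436.6 N

573436.6


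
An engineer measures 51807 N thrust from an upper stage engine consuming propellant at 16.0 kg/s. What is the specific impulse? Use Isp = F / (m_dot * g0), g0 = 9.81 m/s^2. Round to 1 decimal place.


Step 1: m_dot * g0 = 16.0 * 9.81 = 156.96
Step 2: Isp = 51807 / 156.96 = 330.1 s

330.1


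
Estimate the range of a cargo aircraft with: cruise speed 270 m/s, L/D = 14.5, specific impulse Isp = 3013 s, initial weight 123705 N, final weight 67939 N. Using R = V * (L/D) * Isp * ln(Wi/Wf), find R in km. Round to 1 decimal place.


Step 1: Coefficient = V * (L/D) * Isp = 270 * 14.5 * 3013 = 11795895.0 m
Step 2: Wi/Wf = 123705 / 67939 = 1.820825
Step 3: ln(1.820825) = 0.599289
Step 4: R = 11795895.0 * 0.599289 = 7069155.5 m = 7069.2 km

7069.2


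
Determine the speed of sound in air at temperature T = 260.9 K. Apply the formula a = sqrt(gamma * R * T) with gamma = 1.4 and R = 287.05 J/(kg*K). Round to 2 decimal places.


Step 1: gamma * R * T = 1.4 * 287.05 * 260.9 = 104847.883
Step 2: a = sqrt(104847.883) = 323.80 m/s

323.80


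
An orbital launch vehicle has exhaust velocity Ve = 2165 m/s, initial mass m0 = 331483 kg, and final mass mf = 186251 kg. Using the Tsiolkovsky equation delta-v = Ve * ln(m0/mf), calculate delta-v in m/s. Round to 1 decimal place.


Step 1: Mass ratio m0/mf = 331483 / 186251 = 1.779765
Step 2: ln(1.779765) = 0.576481
Step 3: delta-v = 2165 * 0.576481 = 1248.1 m/s

1248.1


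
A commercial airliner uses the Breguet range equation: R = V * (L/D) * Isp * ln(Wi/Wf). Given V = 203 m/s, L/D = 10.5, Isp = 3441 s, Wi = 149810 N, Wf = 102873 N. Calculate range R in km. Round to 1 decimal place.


Step 1: Coefficient = V * (L/D) * Isp = 203 * 10.5 * 3441 = 7334491.5 m
Step 2: Wi/Wf = 149810 / 102873 = 1.456262
Step 3: ln(1.456262) = 0.375873
Step 4: R = 7334491.5 * 0.375873 = 2756834.4 m = 2756.8 km

2756.8


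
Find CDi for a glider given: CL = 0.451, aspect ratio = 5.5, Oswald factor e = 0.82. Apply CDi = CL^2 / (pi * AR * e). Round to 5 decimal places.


Step 1: CL^2 = 0.451^2 = 0.203401
Step 2: pi * AR * e = 3.14159 * 5.5 * 0.82 = 14.168583
Step 3: CDi = 0.203401 / 14.168583 = 0.01436

0.01436


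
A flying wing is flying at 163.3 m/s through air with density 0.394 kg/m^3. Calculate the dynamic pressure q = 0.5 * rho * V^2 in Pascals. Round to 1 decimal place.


Step 1: V^2 = 163.3^2 = 26666.89
Step 2: q = 0.5 * 0.394 * 26666.89
Step 3: q = 5253.4 Pa

5253.4


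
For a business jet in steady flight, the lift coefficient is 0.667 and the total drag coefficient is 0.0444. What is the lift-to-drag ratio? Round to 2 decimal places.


Step 1: L/D = CL / CD = 0.667 / 0.0444
Step 2: L/D = 15.02

15.02


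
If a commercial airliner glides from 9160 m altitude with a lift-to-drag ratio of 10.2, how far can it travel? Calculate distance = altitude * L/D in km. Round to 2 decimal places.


Step 1: Glide distance = altitude * L/D = 9160 * 10.2 = 93432.0 m
Step 2: Convert to km: 93432.0 / 1000 = 93.43 km

93.43


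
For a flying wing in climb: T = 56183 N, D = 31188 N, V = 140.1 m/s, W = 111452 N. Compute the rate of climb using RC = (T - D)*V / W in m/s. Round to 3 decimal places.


Step 1: Excess thrust = T - D = 56183 - 31188 = 24995 N
Step 2: Excess power = 24995 * 140.1 = 3501799.5 W
Step 3: RC = 3501799.5 / 111452 = 31.420 m/s

31.420


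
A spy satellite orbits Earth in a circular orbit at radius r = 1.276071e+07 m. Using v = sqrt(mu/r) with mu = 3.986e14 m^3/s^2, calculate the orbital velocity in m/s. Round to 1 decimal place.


Step 1: mu / r = 3.986e14 / 1.276071e+07 = 31236506.4326
Step 2: v = sqrt(31236506.4326) = 5589.0 m/s

5589.0


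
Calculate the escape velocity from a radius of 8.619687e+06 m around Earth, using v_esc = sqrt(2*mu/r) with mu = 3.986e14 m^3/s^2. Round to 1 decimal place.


Step 1: 2*mu/r = 2 * 3.986e14 / 8.619687e+06 = 92485956.8567
Step 2: v_esc = sqrt(92485956.8567) = 9617.0 m/s

9617.0


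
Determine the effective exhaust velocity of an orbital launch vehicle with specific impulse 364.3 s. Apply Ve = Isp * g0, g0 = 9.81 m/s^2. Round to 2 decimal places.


Step 1: Ve = Isp * g0 = 364.3 * 9.81
Step 2: Ve = 3573.78 m/s

3573.78


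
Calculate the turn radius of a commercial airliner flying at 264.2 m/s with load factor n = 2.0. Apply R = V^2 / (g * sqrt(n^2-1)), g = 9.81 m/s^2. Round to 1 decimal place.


Step 1: V^2 = 264.2^2 = 69801.64
Step 2: n^2 - 1 = 2.0^2 - 1 = 3.0
Step 3: sqrt(3.0) = 1.732051
Step 4: R = 69801.64 / (9.81 * 1.732051) = 4108.1 m

4108.1


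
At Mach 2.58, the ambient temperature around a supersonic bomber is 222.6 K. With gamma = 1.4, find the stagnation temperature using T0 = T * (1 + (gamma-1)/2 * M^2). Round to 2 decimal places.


Step 1: (gamma-1)/2 = 0.2
Step 2: M^2 = 6.6564
Step 3: 1 + 0.2 * 6.6564 = 2.33128
Step 4: T0 = 222.6 * 2.33128 = 518.94 K

518.94


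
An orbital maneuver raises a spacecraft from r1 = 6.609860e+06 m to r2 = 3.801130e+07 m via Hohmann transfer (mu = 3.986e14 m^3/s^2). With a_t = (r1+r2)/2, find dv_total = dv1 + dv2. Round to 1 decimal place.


Step 1: Transfer semi-major axis a_t = (6.609860e+06 + 3.801130e+07) / 2 = 2.231058e+07 m
Step 2: v1 (circular at r1) = sqrt(mu/r1) = 7765.56 m/s
Step 3: v_t1 = sqrt(mu*(2/r1 - 1/a_t)) = 10136.16 m/s
Step 4: dv1 = |10136.16 - 7765.56| = 2370.6 m/s
Step 5: v2 (circular at r2) = 3238.26 m/s, v_t2 = 1762.6 m/s
Step 6: dv2 = |3238.26 - 1762.6| = 1475.67 m/s
Step 7: Total delta-v = 2370.6 + 1475.67 = 3846.3 m/s

3846.3


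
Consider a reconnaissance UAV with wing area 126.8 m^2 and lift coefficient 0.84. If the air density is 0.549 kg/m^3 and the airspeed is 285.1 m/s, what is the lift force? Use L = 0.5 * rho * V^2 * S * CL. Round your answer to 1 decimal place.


Step 1: Calculate dynamic pressure q = 0.5 * 0.549 * 285.1^2 = 0.5 * 0.549 * 81282.01 = 22311.9117 Pa
Step 2: Multiply by wing area and lift coefficient: L = 22311.9117 * 126.8 * 0.84
Step 3: L = 2829150.4093 * 0.84 = 2376486.3 N

2376486.3


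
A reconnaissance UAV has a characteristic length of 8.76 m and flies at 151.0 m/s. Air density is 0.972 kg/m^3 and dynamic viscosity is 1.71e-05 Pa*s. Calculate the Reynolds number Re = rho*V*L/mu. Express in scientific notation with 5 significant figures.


Step 1: Numerator = rho * V * L = 0.972 * 151.0 * 8.76 = 1285.72272
Step 2: Re = 1285.72272 / 1.71e-05
Step 3: Re = 7.5188e+07

7.5188e+07


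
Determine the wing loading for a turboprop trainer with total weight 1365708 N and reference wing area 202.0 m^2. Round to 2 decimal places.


Step 1: Wing loading = W / S = 1365708 / 202.0
Step 2: Wing loading = 6760.93 N/m^2

6760.93


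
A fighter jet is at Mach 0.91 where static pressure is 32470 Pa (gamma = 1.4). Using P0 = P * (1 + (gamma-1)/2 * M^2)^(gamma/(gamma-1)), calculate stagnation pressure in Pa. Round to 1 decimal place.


Step 1: (gamma-1)/2 * M^2 = 0.2 * 0.8281 = 0.16562
Step 2: 1 + 0.16562 = 1.16562
Step 3: Exponent gamma/(gamma-1) = 3.5
Step 4: P0 = 32470 * 1.16562^3.5 = 55517.7 Pa

55517.7


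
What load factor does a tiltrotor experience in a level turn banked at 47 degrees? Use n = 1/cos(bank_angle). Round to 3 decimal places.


Step 1: Convert 47 degrees to radians = 0.820305
Step 2: cos(47 deg) = 0.681998
Step 3: n = 1 / 0.681998 = 1.466

1.466


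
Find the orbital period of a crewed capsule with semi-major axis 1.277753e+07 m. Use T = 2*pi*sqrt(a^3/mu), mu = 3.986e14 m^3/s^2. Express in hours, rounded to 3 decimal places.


Step 1: a^3 / mu = 2.086127e+21 / 3.986e14 = 5.233635e+06
Step 2: sqrt(5.233635e+06) = 2287.7139 s
Step 3: T = 2*pi * 2287.7139 = 14374.13 s
Step 4: T in hours = 14374.13 / 3600 = 3.993 hours

3.993


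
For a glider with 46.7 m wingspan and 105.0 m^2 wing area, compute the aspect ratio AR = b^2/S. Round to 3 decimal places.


Step 1: b^2 = 46.7^2 = 2180.89
Step 2: AR = 2180.89 / 105.0 = 20.770

20.770


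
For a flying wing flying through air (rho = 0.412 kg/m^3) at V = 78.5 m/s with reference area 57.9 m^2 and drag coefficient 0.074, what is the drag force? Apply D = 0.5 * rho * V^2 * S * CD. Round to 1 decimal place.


Step 1: Dynamic pressure q = 0.5 * 0.412 * 78.5^2 = 1269.4235 Pa
Step 2: Drag D = q * S * CD = 1269.4235 * 57.9 * 0.074
Step 3: D = 5439.0 N

5439.0


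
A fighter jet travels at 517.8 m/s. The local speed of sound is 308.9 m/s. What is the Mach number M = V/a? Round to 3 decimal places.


Step 1: M = V / a = 517.8 / 308.9
Step 2: M = 1.676

1.676


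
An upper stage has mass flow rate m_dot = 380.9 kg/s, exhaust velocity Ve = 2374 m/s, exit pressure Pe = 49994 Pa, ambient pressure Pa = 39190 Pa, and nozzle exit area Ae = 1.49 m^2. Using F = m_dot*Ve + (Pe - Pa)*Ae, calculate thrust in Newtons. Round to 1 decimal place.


Step 1: Momentum thrust = m_dot * Ve = 380.9 * 2374 = 904256.6 N
Step 2: Pressure thrust = (Pe - Pa) * Ae = (49994 - 39190) * 1.49 = 16097.96 N
Step 3: Total thrust F = 904256.6 + 16097.96 = 920354.6 N

920354.6


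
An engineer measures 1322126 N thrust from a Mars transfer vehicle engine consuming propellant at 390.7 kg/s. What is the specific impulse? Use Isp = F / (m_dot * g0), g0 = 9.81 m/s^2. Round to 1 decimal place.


Step 1: m_dot * g0 = 390.7 * 9.81 = 3832.77
Step 2: Isp = 1322126 / 3832.77 = 345.0 s

345.0


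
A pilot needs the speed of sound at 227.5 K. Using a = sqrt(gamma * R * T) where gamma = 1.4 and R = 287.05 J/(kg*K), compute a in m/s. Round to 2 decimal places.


Step 1: gamma * R * T = 1.4 * 287.05 * 227.5 = 91425.425
Step 2: a = sqrt(91425.425) = 302.37 m/s

302.37


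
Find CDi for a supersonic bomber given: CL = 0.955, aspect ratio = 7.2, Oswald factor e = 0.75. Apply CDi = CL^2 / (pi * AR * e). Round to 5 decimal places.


Step 1: CL^2 = 0.955^2 = 0.912025
Step 2: pi * AR * e = 3.14159 * 7.2 * 0.75 = 16.9646
Step 3: CDi = 0.912025 / 16.9646 = 0.05376

0.05376


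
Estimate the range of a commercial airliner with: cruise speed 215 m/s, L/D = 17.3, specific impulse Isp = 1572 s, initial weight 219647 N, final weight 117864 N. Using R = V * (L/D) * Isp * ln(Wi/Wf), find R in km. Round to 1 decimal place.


Step 1: Coefficient = V * (L/D) * Isp = 215 * 17.3 * 1572 = 5847054.0 m
Step 2: Wi/Wf = 219647 / 117864 = 1.863563
Step 3: ln(1.863563) = 0.62249
Step 4: R = 5847054.0 * 0.62249 = 3639734.4 m = 3639.7 km

3639.7


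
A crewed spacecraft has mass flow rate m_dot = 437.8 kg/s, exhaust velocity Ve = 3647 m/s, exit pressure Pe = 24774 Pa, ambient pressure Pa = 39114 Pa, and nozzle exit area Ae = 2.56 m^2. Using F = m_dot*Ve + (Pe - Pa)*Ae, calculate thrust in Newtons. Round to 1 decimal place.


Step 1: Momentum thrust = m_dot * Ve = 437.8 * 3647 = 1596656.6 N
Step 2: Pressure thrust = (Pe - Pa) * Ae = (24774 - 39114) * 2.56 = -36710.40 N
Step 3: Total thrust F = 1596656.6 + -36710.40 = 1559946.2 N

1559946.2


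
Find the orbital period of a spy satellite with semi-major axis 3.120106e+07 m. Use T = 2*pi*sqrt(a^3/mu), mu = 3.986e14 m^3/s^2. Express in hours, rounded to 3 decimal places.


Step 1: a^3 / mu = 3.037442e+22 / 3.986e14 = 7.620277e+07
Step 2: sqrt(7.620277e+07) = 8729.4197 s
Step 3: T = 2*pi * 8729.4197 = 54848.56 s
Step 4: T in hours = 54848.56 / 3600 = 15.236 hours

15.236


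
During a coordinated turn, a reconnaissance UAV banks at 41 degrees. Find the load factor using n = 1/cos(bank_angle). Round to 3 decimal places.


Step 1: Convert 41 degrees to radians = 0.715585
Step 2: cos(41 deg) = 0.75471
Step 3: n = 1 / 0.75471 = 1.325

1.325


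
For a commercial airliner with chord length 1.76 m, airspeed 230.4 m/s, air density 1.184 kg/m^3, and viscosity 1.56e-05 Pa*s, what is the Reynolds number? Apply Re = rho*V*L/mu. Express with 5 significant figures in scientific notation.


Step 1: Numerator = rho * V * L = 1.184 * 230.4 * 1.76 = 480.116736
Step 2: Re = 480.116736 / 1.56e-05
Step 3: Re = 3.0777e+07

3.0777e+07


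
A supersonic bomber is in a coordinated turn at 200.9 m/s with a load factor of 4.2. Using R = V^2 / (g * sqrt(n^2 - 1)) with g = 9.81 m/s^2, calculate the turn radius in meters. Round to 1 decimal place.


Step 1: V^2 = 200.9^2 = 40360.81
Step 2: n^2 - 1 = 4.2^2 - 1 = 16.64
Step 3: sqrt(16.64) = 4.079216
Step 4: R = 40360.81 / (9.81 * 4.079216) = 1008.6 m

1008.6


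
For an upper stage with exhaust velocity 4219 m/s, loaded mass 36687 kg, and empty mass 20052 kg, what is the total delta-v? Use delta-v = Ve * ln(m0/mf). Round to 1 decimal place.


Step 1: Mass ratio m0/mf = 36687 / 20052 = 1.829593
Step 2: ln(1.829593) = 0.604094
Step 3: delta-v = 4219 * 0.604094 = 2548.7 m/s

2548.7


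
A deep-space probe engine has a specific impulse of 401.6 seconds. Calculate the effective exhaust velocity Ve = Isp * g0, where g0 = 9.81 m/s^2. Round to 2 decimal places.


Step 1: Ve = Isp * g0 = 401.6 * 9.81
Step 2: Ve = 3939.70 m/s

3939.70


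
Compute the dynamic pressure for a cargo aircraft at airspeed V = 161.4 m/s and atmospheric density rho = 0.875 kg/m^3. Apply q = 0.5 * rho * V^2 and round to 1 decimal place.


Step 1: V^2 = 161.4^2 = 26049.96
Step 2: q = 0.5 * 0.875 * 26049.96
Step 3: q = 11396.9 Pa

11396.9


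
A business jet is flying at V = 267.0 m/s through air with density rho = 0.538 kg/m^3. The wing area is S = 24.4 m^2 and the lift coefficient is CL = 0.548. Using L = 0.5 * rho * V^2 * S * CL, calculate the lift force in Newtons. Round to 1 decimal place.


Step 1: Calculate dynamic pressure q = 0.5 * 0.538 * 267.0^2 = 0.5 * 0.538 * 71289.0 = 19176.741 Pa
Step 2: Multiply by wing area and lift coefficient: L = 19176.741 * 24.4 * 0.548
Step 3: L = 467912.4804 * 0.548 = 256416.0 N

256416.0


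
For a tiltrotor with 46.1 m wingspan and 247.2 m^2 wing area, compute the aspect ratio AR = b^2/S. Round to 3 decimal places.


Step 1: b^2 = 46.1^2 = 2125.21
Step 2: AR = 2125.21 / 247.2 = 8.597

8.597


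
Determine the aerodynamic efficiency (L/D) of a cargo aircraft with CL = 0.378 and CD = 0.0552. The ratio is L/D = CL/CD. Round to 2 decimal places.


Step 1: L/D = CL / CD = 0.378 / 0.0552
Step 2: L/D = 6.85

6.85


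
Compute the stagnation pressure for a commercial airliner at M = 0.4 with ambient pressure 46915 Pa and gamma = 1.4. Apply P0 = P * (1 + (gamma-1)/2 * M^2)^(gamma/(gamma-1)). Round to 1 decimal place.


Step 1: (gamma-1)/2 * M^2 = 0.2 * 0.16 = 0.032
Step 2: 1 + 0.032 = 1.032
Step 3: Exponent gamma/(gamma-1) = 3.5
Step 4: P0 = 46915 * 1.032^3.5 = 52383.0 Pa

52383.0


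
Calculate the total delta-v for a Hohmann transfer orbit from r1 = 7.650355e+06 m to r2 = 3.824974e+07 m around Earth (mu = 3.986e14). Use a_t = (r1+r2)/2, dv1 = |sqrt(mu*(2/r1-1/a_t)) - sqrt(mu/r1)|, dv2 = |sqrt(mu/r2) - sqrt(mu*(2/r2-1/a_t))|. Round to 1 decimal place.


Step 1: Transfer semi-major axis a_t = (7.650355e+06 + 3.824974e+07) / 2 = 2.295005e+07 m
Step 2: v1 (circular at r1) = sqrt(mu/r1) = 7218.18 m/s
Step 3: v_t1 = sqrt(mu*(2/r1 - 1/a_t)) = 9318.59 m/s
Step 4: dv1 = |9318.59 - 7218.18| = 2100.41 m/s
Step 5: v2 (circular at r2) = 3228.16 m/s, v_t2 = 1863.82 m/s
Step 6: dv2 = |3228.16 - 1863.82| = 1364.34 m/s
Step 7: Total delta-v = 2100.41 + 1364.34 = 3464.7 m/s

3464.7


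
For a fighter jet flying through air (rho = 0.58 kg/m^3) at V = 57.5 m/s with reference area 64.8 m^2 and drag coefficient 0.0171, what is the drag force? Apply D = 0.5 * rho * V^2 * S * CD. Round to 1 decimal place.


Step 1: Dynamic pressure q = 0.5 * 0.58 * 57.5^2 = 958.8125 Pa
Step 2: Drag D = q * S * CD = 958.8125 * 64.8 * 0.0171
Step 3: D = 1062.4 N

1062.4


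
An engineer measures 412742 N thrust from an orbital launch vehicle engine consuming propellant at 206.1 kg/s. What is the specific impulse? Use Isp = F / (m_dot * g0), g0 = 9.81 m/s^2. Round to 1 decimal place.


Step 1: m_dot * g0 = 206.1 * 9.81 = 2021.84
Step 2: Isp = 412742 / 2021.84 = 204.1 s

204.1


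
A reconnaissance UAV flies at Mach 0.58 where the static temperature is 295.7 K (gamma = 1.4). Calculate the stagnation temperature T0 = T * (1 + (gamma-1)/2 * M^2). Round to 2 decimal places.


Step 1: (gamma-1)/2 = 0.2
Step 2: M^2 = 0.3364
Step 3: 1 + 0.2 * 0.3364 = 1.06728
Step 4: T0 = 295.7 * 1.06728 = 315.59 K

315.59


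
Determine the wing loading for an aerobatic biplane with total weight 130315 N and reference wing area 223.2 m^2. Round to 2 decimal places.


Step 1: Wing loading = W / S = 130315 / 223.2
Step 2: Wing loading = 583.85 N/m^2

583.85


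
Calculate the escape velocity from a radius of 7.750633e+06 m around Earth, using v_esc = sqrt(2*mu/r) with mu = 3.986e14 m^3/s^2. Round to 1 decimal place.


Step 1: 2*mu/r = 2 * 3.986e14 / 7.750633e+06 = 102856115.107
Step 2: v_esc = sqrt(102856115.107) = 10141.8 m/s

10141.8


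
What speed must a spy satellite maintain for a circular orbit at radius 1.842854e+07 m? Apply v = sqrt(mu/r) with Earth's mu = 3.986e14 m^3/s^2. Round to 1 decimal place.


Step 1: mu / r = 3.986e14 / 1.842854e+07 = 21629494.2519
Step 2: v = sqrt(21629494.2519) = 4650.8 m/s

4650.8


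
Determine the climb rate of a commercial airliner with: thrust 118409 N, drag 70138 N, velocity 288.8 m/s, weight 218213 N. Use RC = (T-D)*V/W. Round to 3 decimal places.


Step 1: Excess thrust = T - D = 118409 - 70138 = 48271 N
Step 2: Excess power = 48271 * 288.8 = 13940664.8 W
Step 3: RC = 13940664.8 / 218213 = 63.886 m/s

63.886


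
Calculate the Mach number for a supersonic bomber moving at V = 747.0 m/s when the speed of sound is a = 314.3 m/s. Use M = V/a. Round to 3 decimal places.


Step 1: M = V / a = 747.0 / 314.3
Step 2: M = 2.377

2.377


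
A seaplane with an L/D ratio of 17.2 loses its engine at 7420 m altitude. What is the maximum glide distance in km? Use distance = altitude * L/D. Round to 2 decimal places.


Step 1: Glide distance = altitude * L/D = 7420 * 17.2 = 127624.0 m
Step 2: Convert to km: 127624.0 / 1000 = 127.62 km

127.62


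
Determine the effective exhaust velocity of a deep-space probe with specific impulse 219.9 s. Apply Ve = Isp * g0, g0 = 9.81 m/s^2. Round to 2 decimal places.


Step 1: Ve = Isp * g0 = 219.9 * 9.81
Step 2: Ve = 2157.22 m/s

2157.22


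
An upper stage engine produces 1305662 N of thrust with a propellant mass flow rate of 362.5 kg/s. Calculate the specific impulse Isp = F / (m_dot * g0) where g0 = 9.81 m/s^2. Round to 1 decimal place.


Step 1: m_dot * g0 = 362.5 * 9.81 = 3556.12
Step 2: Isp = 1305662 / 3556.12 = 367.2 s

367.2


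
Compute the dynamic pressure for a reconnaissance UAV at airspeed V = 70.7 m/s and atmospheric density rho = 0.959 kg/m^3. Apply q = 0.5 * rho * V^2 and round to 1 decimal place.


Step 1: V^2 = 70.7^2 = 4998.49
Step 2: q = 0.5 * 0.959 * 4998.49
Step 3: q = 2396.8 Pa

2396.8


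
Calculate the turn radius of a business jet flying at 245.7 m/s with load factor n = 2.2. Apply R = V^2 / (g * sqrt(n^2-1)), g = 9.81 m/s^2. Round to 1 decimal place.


Step 1: V^2 = 245.7^2 = 60368.49
Step 2: n^2 - 1 = 2.2^2 - 1 = 3.84
Step 3: sqrt(3.84) = 1.959592
Step 4: R = 60368.49 / (9.81 * 1.959592) = 3140.3 m

3140.3


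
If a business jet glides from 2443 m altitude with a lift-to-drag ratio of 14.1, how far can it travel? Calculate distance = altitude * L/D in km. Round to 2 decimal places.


Step 1: Glide distance = altitude * L/D = 2443 * 14.1 = 34446.3 m
Step 2: Convert to km: 34446.3 / 1000 = 34.45 km

34.45


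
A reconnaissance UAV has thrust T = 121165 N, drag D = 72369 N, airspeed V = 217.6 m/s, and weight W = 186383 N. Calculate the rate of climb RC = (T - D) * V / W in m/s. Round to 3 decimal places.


Step 1: Excess thrust = T - D = 121165 - 72369 = 48796 N
Step 2: Excess power = 48796 * 217.6 = 10618009.6 W
Step 3: RC = 10618009.6 / 186383 = 56.969 m/s

56.969


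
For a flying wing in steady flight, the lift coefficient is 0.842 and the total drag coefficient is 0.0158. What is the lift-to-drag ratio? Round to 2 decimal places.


Step 1: L/D = CL / CD = 0.842 / 0.0158
Step 2: L/D = 53.29

53.29


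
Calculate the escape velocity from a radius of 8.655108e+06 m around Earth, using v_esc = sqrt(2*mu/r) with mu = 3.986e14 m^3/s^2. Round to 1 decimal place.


Step 1: 2*mu/r = 2 * 3.986e14 / 8.655108e+06 = 92107458.3934
Step 2: v_esc = sqrt(92107458.3934) = 9597.3 m/s

9597.3


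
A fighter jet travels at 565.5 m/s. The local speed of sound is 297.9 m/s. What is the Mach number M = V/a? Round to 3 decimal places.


Step 1: M = V / a = 565.5 / 297.9
Step 2: M = 1.898

1.898


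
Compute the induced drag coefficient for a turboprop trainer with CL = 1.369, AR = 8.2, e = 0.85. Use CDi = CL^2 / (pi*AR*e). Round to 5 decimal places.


Step 1: CL^2 = 1.369^2 = 1.874161
Step 2: pi * AR * e = 3.14159 * 8.2 * 0.85 = 21.896901
Step 3: CDi = 1.874161 / 21.896901 = 0.08559

0.08559


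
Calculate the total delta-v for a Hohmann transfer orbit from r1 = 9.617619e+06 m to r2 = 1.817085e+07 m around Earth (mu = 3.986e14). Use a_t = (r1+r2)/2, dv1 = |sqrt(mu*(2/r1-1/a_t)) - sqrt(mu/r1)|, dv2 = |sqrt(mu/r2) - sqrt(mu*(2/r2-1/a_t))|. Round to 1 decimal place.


Step 1: Transfer semi-major axis a_t = (9.617619e+06 + 1.817085e+07) / 2 = 1.389423e+07 m
Step 2: v1 (circular at r1) = sqrt(mu/r1) = 6437.76 m/s
Step 3: v_t1 = sqrt(mu*(2/r1 - 1/a_t)) = 7362.16 m/s
Step 4: dv1 = |7362.16 - 6437.76| = 924.4 m/s
Step 5: v2 (circular at r2) = 4683.61 m/s, v_t2 = 3896.7 m/s
Step 6: dv2 = |4683.61 - 3896.7| = 786.91 m/s
Step 7: Total delta-v = 924.4 + 786.91 = 1711.3 m/s

1711.3


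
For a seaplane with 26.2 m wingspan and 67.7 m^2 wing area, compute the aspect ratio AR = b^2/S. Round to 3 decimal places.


Step 1: b^2 = 26.2^2 = 686.44
Step 2: AR = 686.44 / 67.7 = 10.139

10.139


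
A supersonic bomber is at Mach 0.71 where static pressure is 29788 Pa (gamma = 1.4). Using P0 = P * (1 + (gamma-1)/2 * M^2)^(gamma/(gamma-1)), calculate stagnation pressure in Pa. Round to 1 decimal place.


Step 1: (gamma-1)/2 * M^2 = 0.2 * 0.5041 = 0.10082
Step 2: 1 + 0.10082 = 1.10082
Step 3: Exponent gamma/(gamma-1) = 3.5
Step 4: P0 = 29788 * 1.10082^3.5 = 41691.6 Pa

41691.6


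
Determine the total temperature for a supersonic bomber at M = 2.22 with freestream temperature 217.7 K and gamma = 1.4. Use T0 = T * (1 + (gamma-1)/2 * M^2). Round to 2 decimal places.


Step 1: (gamma-1)/2 = 0.2
Step 2: M^2 = 4.9284
Step 3: 1 + 0.2 * 4.9284 = 1.98568
Step 4: T0 = 217.7 * 1.98568 = 432.28 K

432.28


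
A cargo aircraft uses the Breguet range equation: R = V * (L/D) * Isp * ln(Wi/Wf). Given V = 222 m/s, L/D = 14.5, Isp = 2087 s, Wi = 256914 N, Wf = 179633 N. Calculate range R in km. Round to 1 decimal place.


Step 1: Coefficient = V * (L/D) * Isp = 222 * 14.5 * 2087 = 6718053.0 m
Step 2: Wi/Wf = 256914 / 179633 = 1.430216
Step 3: ln(1.430216) = 0.357826
Step 4: R = 6718053.0 * 0.357826 = 2403890.8 m = 2403.9 km

2403.9


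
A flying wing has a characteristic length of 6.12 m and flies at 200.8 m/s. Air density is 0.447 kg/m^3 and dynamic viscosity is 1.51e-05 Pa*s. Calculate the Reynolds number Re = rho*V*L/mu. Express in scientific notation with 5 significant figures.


Step 1: Numerator = rho * V * L = 0.447 * 200.8 * 6.12 = 549.316512
Step 2: Re = 549.316512 / 1.51e-05
Step 3: Re = 3.6379e+07

3.6379e+07


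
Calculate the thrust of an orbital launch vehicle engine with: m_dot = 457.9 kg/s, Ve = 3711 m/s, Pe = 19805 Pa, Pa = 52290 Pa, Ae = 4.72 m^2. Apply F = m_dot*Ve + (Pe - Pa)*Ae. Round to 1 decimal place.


Step 1: Momentum thrust = m_dot * Ve = 457.9 * 3711 = 1699266.9 N
Step 2: Pressure thrust = (Pe - Pa) * Ae = (19805 - 52290) * 4.72 = -153329.20 N
Step 3: Total thrust F = 1699266.9 + -153329.20 = 1545937.7 N

1545937.7


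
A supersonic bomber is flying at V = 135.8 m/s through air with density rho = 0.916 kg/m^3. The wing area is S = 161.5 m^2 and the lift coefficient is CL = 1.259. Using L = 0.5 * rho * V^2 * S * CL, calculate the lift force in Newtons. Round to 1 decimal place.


Step 1: Calculate dynamic pressure q = 0.5 * 0.916 * 135.8^2 = 0.5 * 0.916 * 18441.64 = 8446.2711 Pa
Step 2: Multiply by wing area and lift coefficient: L = 8446.2711 * 161.5 * 1.259
Step 3: L = 1364072.7859 * 1.259 = 1717367.6 N

1717367.6


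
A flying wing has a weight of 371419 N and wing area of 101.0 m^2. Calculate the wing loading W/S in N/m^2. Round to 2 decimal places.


Step 1: Wing loading = W / S = 371419 / 101.0
Step 2: Wing loading = 3677.42 N/m^2

3677.42


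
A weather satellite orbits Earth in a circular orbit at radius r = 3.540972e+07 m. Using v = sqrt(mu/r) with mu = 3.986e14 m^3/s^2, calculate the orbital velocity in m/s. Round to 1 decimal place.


Step 1: mu / r = 3.986e14 / 3.540972e+07 = 11256796.1565
Step 2: v = sqrt(11256796.1565) = 3355.1 m/s

3355.1


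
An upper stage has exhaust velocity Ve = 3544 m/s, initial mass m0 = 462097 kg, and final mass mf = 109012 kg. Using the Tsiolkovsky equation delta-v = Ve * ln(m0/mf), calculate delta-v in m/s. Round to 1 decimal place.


Step 1: Mass ratio m0/mf = 462097 / 109012 = 4.238955
Step 2: ln(4.238955) = 1.444317
Step 3: delta-v = 3544 * 1.444317 = 5118.7 m/s

5118.7


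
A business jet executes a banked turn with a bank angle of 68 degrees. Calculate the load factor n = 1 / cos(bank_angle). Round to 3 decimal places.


Step 1: Convert 68 degrees to radians = 1.186824
Step 2: cos(68 deg) = 0.374607
Step 3: n = 1 / 0.374607 = 2.669

2.669


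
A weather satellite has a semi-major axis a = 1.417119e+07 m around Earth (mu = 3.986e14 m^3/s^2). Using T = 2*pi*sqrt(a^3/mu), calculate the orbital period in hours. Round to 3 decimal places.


Step 1: a^3 / mu = 2.845896e+21 / 3.986e14 = 7.139728e+06
Step 2: sqrt(7.139728e+06) = 2672.027 s
Step 3: T = 2*pi * 2672.027 = 16788.84 s
Step 4: T in hours = 16788.84 / 3600 = 4.664 hours

4.664


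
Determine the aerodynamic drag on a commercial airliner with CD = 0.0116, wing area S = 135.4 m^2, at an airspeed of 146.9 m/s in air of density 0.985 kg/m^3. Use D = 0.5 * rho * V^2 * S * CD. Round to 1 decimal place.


Step 1: Dynamic pressure q = 0.5 * 0.985 * 146.9^2 = 10627.9579 Pa
Step 2: Drag D = q * S * CD = 10627.9579 * 135.4 * 0.0116
Step 3: D = 16692.7 N

16692.7


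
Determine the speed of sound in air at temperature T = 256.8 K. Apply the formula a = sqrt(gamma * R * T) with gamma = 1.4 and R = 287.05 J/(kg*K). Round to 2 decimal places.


Step 1: gamma * R * T = 1.4 * 287.05 * 256.8 = 103200.216
Step 2: a = sqrt(103200.216) = 321.25 m/s

321.25


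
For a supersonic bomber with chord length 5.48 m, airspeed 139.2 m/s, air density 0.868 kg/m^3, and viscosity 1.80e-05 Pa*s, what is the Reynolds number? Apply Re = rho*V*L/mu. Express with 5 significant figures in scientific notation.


Step 1: Numerator = rho * V * L = 0.868 * 139.2 * 5.48 = 662.124288
Step 2: Re = 662.124288 / 1.80e-05
Step 3: Re = 3.6785e+07

3.6785e+07


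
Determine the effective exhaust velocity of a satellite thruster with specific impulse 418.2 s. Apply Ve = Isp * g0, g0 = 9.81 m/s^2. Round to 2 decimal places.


Step 1: Ve = Isp * g0 = 418.2 * 9.81
Step 2: Ve = 4102.54 m/s

4102.54


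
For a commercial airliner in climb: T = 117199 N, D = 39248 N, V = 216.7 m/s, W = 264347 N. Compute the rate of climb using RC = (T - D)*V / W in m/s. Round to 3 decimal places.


Step 1: Excess thrust = T - D = 117199 - 39248 = 77951 N
Step 2: Excess power = 77951 * 216.7 = 16891981.7 W
Step 3: RC = 16891981.7 / 264347 = 63.901 m/s

63.901


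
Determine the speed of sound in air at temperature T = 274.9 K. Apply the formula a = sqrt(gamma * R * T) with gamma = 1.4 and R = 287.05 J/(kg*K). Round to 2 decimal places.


Step 1: gamma * R * T = 1.4 * 287.05 * 274.9 = 110474.063
Step 2: a = sqrt(110474.063) = 332.38 m/s

332.38


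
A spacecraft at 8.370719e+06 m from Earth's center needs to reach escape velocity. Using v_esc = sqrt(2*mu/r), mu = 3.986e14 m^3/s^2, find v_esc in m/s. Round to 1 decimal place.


Step 1: 2*mu/r = 2 * 3.986e14 / 8.370719e+06 = 95236741.3122
Step 2: v_esc = sqrt(95236741.3122) = 9758.9 m/s

9758.9


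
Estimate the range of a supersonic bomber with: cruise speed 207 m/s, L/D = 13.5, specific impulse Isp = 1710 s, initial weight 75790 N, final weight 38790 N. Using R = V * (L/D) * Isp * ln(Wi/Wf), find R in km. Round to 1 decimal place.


Step 1: Coefficient = V * (L/D) * Isp = 207 * 13.5 * 1710 = 4778595.0 m
Step 2: Wi/Wf = 75790 / 38790 = 1.953854
Step 3: ln(1.953854) = 0.669804
Step 4: R = 4778595.0 * 0.669804 = 3200721.5 m = 3200.7 km

3200.7


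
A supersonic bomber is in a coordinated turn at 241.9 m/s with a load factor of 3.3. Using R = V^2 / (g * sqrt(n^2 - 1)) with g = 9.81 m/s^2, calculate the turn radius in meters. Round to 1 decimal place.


Step 1: V^2 = 241.9^2 = 58515.61
Step 2: n^2 - 1 = 3.3^2 - 1 = 9.89
Step 3: sqrt(9.89) = 3.144837
Step 4: R = 58515.61 / (9.81 * 3.144837) = 1896.7 m

1896.7


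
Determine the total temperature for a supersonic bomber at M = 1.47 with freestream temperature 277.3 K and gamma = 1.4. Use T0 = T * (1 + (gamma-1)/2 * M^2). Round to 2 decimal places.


Step 1: (gamma-1)/2 = 0.2
Step 2: M^2 = 2.1609
Step 3: 1 + 0.2 * 2.1609 = 1.43218
Step 4: T0 = 277.3 * 1.43218 = 397.14 K

397.14


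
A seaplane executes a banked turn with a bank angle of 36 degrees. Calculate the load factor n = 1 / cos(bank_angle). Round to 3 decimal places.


Step 1: Convert 36 degrees to radians = 0.628319
Step 2: cos(36 deg) = 0.809017
Step 3: n = 1 / 0.809017 = 1.236

1.236


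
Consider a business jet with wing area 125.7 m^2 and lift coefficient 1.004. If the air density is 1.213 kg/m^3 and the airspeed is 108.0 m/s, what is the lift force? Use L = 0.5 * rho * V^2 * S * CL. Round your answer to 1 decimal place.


Step 1: Calculate dynamic pressure q = 0.5 * 1.213 * 108.0^2 = 0.5 * 1.213 * 11664.0 = 7074.216 Pa
Step 2: Multiply by wing area and lift coefficient: L = 7074.216 * 125.7 * 1.004
Step 3: L = 889228.9512 * 1.004 = 892785.9 N

892785.9


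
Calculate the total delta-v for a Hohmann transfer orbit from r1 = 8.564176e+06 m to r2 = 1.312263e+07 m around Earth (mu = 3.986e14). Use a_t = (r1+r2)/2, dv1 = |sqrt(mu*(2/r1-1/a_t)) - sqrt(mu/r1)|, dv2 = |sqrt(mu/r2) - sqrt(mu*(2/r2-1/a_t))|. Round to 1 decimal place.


Step 1: Transfer semi-major axis a_t = (8.564176e+06 + 1.312263e+07) / 2 = 1.084340e+07 m
Step 2: v1 (circular at r1) = sqrt(mu/r1) = 6822.22 m/s
Step 3: v_t1 = sqrt(mu*(2/r1 - 1/a_t)) = 7505.05 m/s
Step 4: dv1 = |7505.05 - 6822.22| = 682.83 m/s
Step 5: v2 (circular at r2) = 5511.35 m/s, v_t2 = 4897.99 m/s
Step 6: dv2 = |5511.35 - 4897.99| = 613.36 m/s
Step 7: Total delta-v = 682.83 + 613.36 = 1296.2 m/s

1296.2


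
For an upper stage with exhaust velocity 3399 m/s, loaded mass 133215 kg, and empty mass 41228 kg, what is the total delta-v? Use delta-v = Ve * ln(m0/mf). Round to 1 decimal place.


Step 1: Mass ratio m0/mf = 133215 / 41228 = 3.231178
Step 2: ln(3.231178) = 1.172847
Step 3: delta-v = 3399 * 1.172847 = 3986.5 m/s

3986.5


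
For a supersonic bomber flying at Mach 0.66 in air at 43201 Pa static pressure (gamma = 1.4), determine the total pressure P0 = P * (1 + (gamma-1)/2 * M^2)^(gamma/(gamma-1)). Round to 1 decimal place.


Step 1: (gamma-1)/2 * M^2 = 0.2 * 0.4356 = 0.08712
Step 2: 1 + 0.08712 = 1.08712
Step 3: Exponent gamma/(gamma-1) = 3.5
Step 4: P0 = 43201 * 1.08712^3.5 = 57871.5 Pa

57871.5


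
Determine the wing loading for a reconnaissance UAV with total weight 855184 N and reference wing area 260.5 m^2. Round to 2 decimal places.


Step 1: Wing loading = W / S = 855184 / 260.5
Step 2: Wing loading = 3282.86 N/m^2

3282.86


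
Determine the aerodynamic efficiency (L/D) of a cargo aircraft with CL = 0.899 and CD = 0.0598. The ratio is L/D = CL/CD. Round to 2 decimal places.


Step 1: L/D = CL / CD = 0.899 / 0.0598
Step 2: L/D = 15.03

15.03


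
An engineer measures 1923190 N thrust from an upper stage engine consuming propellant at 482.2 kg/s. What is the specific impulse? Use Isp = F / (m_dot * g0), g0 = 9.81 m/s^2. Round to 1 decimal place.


Step 1: m_dot * g0 = 482.2 * 9.81 = 4730.38
Step 2: Isp = 1923190 / 4730.38 = 406.6 s

406.6
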